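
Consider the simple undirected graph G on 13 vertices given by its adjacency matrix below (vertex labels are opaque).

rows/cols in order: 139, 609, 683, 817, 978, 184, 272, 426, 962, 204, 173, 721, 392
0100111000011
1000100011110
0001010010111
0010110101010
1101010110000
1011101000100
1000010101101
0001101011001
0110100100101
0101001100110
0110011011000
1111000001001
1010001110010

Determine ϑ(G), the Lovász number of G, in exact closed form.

N(139) = {609, 978, 184, 272, 721, 392}, |N(139)| = 6.
Vertex 978 has 6 neighbors: 139, 609, 817, 184, 426, 962.
Vertex 272 has 6 neighbors: 139, 184, 426, 204, 173, 392.
Vertex 184 has 6 neighbors: 139, 683, 817, 978, 272, 173.
Regular of degree 6 on 13 vertices: Paley(13): SR with (k,λ,μ)=(6,2,3).
A has 3 distinct eigenvalues ≈ [6.0, 1.303, -2.303].
−13·(-sqrt(13)/2 - 1/2) / ((6)−(-sqrt(13)/2 - 1/2)) = sqrt(13) = ϑ(G).
ϑ(G) ≈ 3.6056.

sqrt(13)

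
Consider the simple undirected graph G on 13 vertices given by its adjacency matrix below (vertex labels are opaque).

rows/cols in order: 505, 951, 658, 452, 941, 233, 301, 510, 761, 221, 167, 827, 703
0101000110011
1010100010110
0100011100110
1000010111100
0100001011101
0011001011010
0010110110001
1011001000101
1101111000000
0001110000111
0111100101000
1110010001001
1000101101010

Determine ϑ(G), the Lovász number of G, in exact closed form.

sqrt(13)

Vertex 703 has 6 neighbors: 505, 941, 301, 510, 221, 827.
N(452) = {505, 233, 510, 761, 221, 167}, |N(452)| = 6.
N(827) = {505, 951, 658, 233, 221, 703}, |N(827)| = 6.
deg(301) = 6; N(301) = {658, 941, 233, 510, 761, 703}.
6-regular, N=13; Paley(13): SR with (k,λ,μ)=(6,2,3).
The 3 distinct eigenvalues: [6.0, 1.3028, -2.3028].
Lovász (edge-transitive): ϑ = −13·(-sqrt(13)/2 - 1/2)/((6)−(-sqrt(13)/2 - 1/2)) = sqrt(13).
ϑ(G) ≈ 3.60555.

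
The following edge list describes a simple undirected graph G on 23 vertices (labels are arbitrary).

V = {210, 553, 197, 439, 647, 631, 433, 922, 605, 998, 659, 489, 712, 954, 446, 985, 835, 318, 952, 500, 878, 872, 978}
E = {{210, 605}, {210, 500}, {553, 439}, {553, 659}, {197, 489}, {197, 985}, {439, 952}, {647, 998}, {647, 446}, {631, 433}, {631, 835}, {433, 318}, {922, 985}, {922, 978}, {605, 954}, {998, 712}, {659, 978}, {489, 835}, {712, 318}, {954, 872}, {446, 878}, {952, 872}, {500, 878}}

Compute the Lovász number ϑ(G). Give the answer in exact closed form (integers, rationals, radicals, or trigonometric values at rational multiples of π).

N(998) = {647, 712}, |N(998)| = 2.
deg(952) = 2; N(952) = {439, 872}.
N(605) = {210, 954}, |N(605)| = 2.
N(647) = {998, 446}, |N(647)| = 2.
Every vertex has degree 2 (N=23); the odd cycle C_{23}.
Distinct eigenvalues (to 6 d.p.): [2.0, 1.925835, 1.708839, 1.365106, 0.92013, 0.406912, -0.136485, -0.669759, -1.153361, -1.551423, -1.834423, -1.981372].
With N=23: ϑ(G) = 23·(-(-1)*2*cos(pi/23))/(2−(-2*cos(pi/23))) = 23*cos(pi/23)/(cos(pi/23) + 1).
ϑ(G) ≈ 11.446193612.
11 ≤ 23*cos(pi/23)/(cos(pi/23) + 1) ≤ 12: both strict.

23*cos(pi/23)/(cos(pi/23) + 1)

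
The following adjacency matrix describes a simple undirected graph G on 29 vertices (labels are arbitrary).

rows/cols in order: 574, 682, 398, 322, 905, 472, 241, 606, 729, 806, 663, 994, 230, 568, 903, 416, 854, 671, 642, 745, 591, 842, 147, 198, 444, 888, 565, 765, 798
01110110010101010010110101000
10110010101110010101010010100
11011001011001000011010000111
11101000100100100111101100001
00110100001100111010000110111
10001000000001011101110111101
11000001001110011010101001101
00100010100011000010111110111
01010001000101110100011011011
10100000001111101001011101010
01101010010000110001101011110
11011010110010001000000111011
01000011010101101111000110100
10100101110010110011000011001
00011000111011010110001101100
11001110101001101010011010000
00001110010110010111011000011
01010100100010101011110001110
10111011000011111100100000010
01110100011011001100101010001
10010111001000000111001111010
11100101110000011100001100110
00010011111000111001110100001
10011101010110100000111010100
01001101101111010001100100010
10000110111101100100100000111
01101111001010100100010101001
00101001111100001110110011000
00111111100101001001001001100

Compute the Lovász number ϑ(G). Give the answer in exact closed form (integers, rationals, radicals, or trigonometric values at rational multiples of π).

sqrt(29)

deg(230) = 14; N(230) = {682, 241, 606, 806, 994, 568, 903, 854, 671, 642, 745, 198, 444, 565}.
Vertex 472 has 14 neighbors: 574, 905, 568, 416, 854, 671, 745, 591, 842, 198, 444, 888, 565, 798.
Vertex 854 has 14 neighbors: 905, 472, 241, 806, 994, 230, 416, 671, 642, 745, 842, 147, 765, 798.
N(568) = {574, 398, 472, 606, 729, 806, 230, 903, 416, 642, 745, 444, 888, 798}, |N(568)| = 14.
29-vertex 14-regular graph: SR(29,14,6,7) — a Paley graph.
Distinct eigenvalues (to 5 d.p.): [14.0, 2.19258, -3.19258].
Lovász (edge-transitive): ϑ = −29·(-sqrt(29)/2 - 1/2)/((14)−(-sqrt(29)/2 - 1/2)) = sqrt(29).
ϑ(G) ≈ 5.38516481.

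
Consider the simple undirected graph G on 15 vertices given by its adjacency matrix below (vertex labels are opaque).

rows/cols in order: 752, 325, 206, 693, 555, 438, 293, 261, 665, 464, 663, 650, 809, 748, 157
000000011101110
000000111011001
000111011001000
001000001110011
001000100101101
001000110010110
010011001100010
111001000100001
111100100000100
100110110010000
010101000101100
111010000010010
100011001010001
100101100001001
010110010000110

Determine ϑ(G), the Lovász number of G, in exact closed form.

N(293) = {325, 555, 438, 665, 464, 748}, |N(293)| = 6.
deg(206) = 6; N(206) = {693, 555, 438, 261, 665, 650}.
N(650) = {752, 325, 206, 555, 663, 748}, |N(650)| = 6.
deg(464) = 6; N(464) = {752, 693, 555, 293, 261, 663}.
Every vertex has degree 6 (N=15); Kneser K(6,2) on C(6,2)=15 vertices.
spec(A) ≈ [6.0, 1.0, -3.0] (distinct, 6 d.p.).
Lovász: ϑ = −15(-3)/(6+-1*(-3)) = 5.
= 5.0000000… (decimal).

5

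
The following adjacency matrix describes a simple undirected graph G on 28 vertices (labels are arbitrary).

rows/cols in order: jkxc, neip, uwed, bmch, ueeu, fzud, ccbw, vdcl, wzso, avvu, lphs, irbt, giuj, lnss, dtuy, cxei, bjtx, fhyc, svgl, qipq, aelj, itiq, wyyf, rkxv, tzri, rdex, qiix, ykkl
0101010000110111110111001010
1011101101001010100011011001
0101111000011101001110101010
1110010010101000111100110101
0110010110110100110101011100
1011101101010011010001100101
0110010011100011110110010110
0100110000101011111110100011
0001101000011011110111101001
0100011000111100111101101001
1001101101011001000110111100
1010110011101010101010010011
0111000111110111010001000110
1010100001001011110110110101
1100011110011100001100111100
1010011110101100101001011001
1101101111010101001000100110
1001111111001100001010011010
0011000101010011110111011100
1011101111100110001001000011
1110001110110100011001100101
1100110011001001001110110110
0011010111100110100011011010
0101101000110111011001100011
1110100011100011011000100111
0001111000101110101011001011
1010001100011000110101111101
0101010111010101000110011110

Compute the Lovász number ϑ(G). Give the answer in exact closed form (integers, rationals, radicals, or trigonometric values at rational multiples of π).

7

N(jkxc) = {neip, bmch, fzud, lphs, irbt, lnss, dtuy, cxei, bjtx, fhyc, qipq, aelj, itiq, tzri, qiix}, |N(jkxc)| = 15.
Vertex fzud has 15 neighbors: jkxc, uwed, bmch, ueeu, ccbw, vdcl, avvu, irbt, dtuy, cxei, fhyc, itiq, wyyf, rdex, ykkl.
Vertex wyyf has 15 neighbors: uwed, bmch, fzud, vdcl, wzso, avvu, lphs, lnss, dtuy, bjtx, aelj, itiq, rkxv, tzri, qiix.
N(giuj) = {neip, uwed, bmch, vdcl, wzso, avvu, lphs, irbt, lnss, dtuy, cxei, fhyc, itiq, rdex, qiix}, |N(giuj)| = 15.
G on 28 vertices is 15-regular; this is K(8,2), the Kneser graph.
Distinct eigenvalues (to 3 d.p.): [15.0, 1.0, -5.0].
ϑ = −N·λ_min/(λ_max−λ_min) = −28·(-5)/(15−(-5)) = 7.
Numerically 7.00000.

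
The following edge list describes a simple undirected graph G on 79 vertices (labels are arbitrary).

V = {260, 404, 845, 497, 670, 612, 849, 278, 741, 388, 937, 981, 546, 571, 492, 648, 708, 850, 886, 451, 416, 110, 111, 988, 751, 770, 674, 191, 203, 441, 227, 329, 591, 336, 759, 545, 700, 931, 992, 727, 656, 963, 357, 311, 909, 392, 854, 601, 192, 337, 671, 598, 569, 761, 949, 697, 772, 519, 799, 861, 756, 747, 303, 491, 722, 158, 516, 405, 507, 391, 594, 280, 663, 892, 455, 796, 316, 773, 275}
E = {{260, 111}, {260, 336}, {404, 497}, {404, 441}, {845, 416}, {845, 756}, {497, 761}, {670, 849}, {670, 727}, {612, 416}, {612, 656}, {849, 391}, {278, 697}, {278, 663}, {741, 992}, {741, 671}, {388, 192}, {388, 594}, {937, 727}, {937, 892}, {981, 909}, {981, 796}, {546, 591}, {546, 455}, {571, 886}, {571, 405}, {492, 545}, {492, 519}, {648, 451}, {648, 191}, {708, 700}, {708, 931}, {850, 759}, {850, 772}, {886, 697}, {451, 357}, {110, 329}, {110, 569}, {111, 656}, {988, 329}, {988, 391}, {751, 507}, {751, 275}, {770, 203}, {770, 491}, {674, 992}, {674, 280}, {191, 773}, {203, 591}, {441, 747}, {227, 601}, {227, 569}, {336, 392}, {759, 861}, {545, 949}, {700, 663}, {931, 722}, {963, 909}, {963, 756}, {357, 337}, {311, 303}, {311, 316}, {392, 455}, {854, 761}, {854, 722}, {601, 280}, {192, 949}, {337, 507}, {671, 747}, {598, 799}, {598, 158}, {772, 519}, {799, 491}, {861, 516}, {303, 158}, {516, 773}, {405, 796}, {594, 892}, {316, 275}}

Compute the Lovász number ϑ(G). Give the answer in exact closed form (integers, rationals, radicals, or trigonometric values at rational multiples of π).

N(741) = {992, 671}, |N(741)| = 2.
deg(854) = 2; N(854) = {761, 722}.
N(963) = {909, 756}, |N(963)| = 2.
deg(773) = 2; N(773) = {191, 516}.
deg(v) = 2 for all v (|V|=79); a single 79-cycle (edge-transitive).
Distinct eigenvalues (to 5 d.p.): [2.0, 1.99368, 1.97475, 1.94334, 1.89964, 1.84393, 1.77657, 1.69797, 1.60863, 1.50913, 1.40008, 1.28219, 1.15618, 1.02287, 0.88309, 0.73773, 0.5877, 0.43396, 0.27747, 0.11923, -0.03976, -0.19851, -0.356, -0.51123, -0.66324, -0.81105, -0.95374, -1.09039, -1.22015, -1.3422, -1.45576, -1.56011, -1.65461, -1.73864, -1.81168, -1.87327, -1.92301, -1.96059, -1.98578, -1.99842].
ϑ = −N·λ_min/(λ_max−λ_min) = −79·(-2*cos(pi/79))/(2−(-2*cos(pi/79))) = 79*cos(pi/79)/(cos(pi/79) + 1).
Numerically 39.48437942.
39 ≤ 79*cos(pi/79)/(cos(pi/79) + 1) ≤ 40: both strict.

79*cos(pi/79)/(cos(pi/79) + 1)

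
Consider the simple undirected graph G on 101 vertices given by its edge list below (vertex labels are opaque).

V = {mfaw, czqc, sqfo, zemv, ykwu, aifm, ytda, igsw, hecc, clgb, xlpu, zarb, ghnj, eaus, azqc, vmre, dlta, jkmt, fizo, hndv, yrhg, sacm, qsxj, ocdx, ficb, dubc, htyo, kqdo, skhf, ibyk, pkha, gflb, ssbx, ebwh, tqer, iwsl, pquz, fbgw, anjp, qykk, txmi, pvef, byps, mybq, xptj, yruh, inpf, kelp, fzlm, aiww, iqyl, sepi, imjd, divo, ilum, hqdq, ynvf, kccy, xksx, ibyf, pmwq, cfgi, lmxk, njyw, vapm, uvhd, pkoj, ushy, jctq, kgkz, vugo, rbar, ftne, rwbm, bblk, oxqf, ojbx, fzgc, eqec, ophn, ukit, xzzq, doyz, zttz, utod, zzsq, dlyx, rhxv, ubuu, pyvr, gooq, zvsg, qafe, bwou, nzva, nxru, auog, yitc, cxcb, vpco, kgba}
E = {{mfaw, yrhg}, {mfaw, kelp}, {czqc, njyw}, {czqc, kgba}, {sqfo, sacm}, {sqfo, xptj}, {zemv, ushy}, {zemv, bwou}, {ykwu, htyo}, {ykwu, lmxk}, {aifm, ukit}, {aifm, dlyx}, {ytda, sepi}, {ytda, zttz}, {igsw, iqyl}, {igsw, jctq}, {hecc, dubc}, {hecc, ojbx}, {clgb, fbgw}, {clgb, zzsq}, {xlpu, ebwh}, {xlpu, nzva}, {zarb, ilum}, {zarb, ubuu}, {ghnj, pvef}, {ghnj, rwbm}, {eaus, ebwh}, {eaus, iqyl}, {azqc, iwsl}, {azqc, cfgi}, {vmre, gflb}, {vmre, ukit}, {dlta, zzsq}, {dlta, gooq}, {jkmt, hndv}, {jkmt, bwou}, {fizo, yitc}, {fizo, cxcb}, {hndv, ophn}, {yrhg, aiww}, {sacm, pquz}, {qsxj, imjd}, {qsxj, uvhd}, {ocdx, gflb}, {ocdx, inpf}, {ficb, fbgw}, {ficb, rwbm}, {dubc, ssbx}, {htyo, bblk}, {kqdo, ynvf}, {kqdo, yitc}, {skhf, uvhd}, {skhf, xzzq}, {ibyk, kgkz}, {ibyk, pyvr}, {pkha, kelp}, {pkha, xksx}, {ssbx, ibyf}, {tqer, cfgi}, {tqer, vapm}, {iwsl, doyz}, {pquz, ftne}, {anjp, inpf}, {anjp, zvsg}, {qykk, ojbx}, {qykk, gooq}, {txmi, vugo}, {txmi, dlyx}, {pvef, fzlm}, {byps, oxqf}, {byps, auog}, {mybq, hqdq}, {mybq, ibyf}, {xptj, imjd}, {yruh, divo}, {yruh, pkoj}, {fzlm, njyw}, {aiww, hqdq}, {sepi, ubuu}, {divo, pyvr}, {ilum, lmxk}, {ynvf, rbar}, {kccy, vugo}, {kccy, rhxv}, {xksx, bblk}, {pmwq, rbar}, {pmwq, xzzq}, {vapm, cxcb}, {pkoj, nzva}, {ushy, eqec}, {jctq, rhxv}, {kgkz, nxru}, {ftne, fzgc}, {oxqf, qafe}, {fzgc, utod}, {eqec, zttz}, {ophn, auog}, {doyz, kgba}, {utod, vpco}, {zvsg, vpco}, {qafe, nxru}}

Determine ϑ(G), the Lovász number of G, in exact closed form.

101*cos(pi/101)/(cos(pi/101) + 1)

N(kgba) = {czqc, doyz}, |N(kgba)| = 2.
deg(pmwq) = 2; N(pmwq) = {rbar, xzzq}.
Vertex ytda has 2 neighbors: sepi, zttz.
N(czqc) = {njyw, kgba}, |N(czqc)| = 2.
G on 101 vertices is 2-regular; the odd cycle C_{101}.
A has 51 distinct eigenvalues ≈ [2.0, 1.99613, 1.98454, 1.96527, 1.9384, 1.90403, 1.86229, 1.81335, 1.75739, 1.69463, 1.62532, 1.54971, 1.46812, 1.38084, 1.28822, 1.19062, 1.08841, 0.98199, 0.87177, 0.75818, 0.64165, 0.52264, 0.40161, 0.27903, 0.15537, 0.0311, -0.09328, -0.2173, -0.34049, -0.46235, -0.58243, -0.70025, -0.81537, -0.92733, -1.0357, -1.14006, -1.24002, -1.33518, -1.42517, -1.50965, -1.58828, -1.66078, -1.72684, -1.78623, -1.83871, -1.88407, -1.92214, -1.95278, -1.97586, -1.9913, -1.99903].
Lovász: ϑ = −101(-2*cos(pi/101))/(2+-(-1)*2*cos(pi/101)) = 101*cos(pi/101)/(cos(pi/101) + 1).
ϑ(G) ≈ 50.48778317.
Check 50 ≤ 101*cos(pi/101)/(cos(pi/101) + 1) ≤ 51: both strict.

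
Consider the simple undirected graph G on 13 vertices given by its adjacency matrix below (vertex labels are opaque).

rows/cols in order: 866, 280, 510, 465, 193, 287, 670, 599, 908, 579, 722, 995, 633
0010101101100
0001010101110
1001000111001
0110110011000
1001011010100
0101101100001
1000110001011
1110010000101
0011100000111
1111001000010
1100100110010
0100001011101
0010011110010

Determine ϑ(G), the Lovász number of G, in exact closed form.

Vertex 280 has 6 neighbors: 465, 287, 599, 579, 722, 995.
N(670) = {866, 193, 287, 579, 995, 633}, |N(670)| = 6.
Vertex 599 has 6 neighbors: 866, 280, 510, 287, 722, 633.
Vertex 995 has 6 neighbors: 280, 670, 908, 579, 722, 633.
G on 13 vertices is 6-regular; strongly regular (13,6,2,3).
Distinct eigenvalues (to 6 d.p.): [6.0, 1.302776, -2.302776].
λ_max=6, λ_min=-sqrt(13)/2 - 1/2; ϑ = −13·λ_min/(λ_max−λ_min) = sqrt(13).
= 3.605551275… (decimal).

sqrt(13)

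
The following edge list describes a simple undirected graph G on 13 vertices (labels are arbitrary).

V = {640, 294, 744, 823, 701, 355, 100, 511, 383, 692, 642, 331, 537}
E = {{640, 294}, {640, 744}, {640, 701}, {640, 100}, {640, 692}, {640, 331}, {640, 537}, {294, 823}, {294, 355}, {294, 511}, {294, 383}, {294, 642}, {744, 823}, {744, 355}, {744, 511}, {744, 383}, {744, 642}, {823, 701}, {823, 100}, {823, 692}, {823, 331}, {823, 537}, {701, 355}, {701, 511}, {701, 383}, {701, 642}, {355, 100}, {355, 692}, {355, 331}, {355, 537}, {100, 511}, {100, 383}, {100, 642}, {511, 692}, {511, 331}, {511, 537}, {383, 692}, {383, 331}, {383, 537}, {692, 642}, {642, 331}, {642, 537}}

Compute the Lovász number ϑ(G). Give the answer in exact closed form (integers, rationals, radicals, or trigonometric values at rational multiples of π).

deg(640) = 7; N(640) = {294, 744, 701, 100, 692, 331, 537}.
deg(642) = 7; N(642) = {294, 744, 701, 100, 692, 331, 537}.
N(701) = {640, 823, 355, 511, 383, 642}, |N(701)| = 6.
Vertex 331 has 6 neighbors: 640, 823, 355, 511, 383, 642.
Complete multipartite on [7, 6]: sandwich collapses at ϑ=7.
ϑ(G) ≈ 7.000000000.
α=7, χ(Ḡ)=7; ϑ=7 lies between (collapsed).

7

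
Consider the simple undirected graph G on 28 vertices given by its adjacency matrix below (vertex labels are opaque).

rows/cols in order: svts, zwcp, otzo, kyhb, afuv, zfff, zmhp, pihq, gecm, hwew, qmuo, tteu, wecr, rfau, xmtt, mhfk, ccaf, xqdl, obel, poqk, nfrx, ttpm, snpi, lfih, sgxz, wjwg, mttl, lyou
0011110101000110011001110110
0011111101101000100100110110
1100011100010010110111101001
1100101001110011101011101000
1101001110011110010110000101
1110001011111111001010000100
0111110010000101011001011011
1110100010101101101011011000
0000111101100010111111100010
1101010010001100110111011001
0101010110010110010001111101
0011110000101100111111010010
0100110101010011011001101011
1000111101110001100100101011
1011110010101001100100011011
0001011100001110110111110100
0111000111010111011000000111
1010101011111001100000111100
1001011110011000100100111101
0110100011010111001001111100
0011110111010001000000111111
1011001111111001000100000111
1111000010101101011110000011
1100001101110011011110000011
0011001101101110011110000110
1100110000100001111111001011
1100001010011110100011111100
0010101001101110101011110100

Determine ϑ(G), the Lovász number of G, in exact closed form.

Vertex qmuo has 15 neighbors: zwcp, kyhb, zfff, pihq, gecm, tteu, rfau, xmtt, xqdl, ttpm, snpi, lfih, sgxz, wjwg, lyou.
Vertex mttl has 15 neighbors: svts, zwcp, zmhp, gecm, tteu, wecr, rfau, xmtt, ccaf, nfrx, ttpm, snpi, lfih, sgxz, wjwg.
deg(snpi) = 15; N(snpi) = {svts, zwcp, otzo, kyhb, gecm, qmuo, wecr, rfau, mhfk, xqdl, obel, poqk, nfrx, mttl, lyou}.
Vertex zwcp has 15 neighbors: otzo, kyhb, afuv, zfff, zmhp, pihq, hwew, qmuo, wecr, ccaf, poqk, snpi, lfih, wjwg, mttl.
G on 28 vertices is 15-regular; this is K(8,2), the Kneser graph.
spec(A) ≈ [15.0, 1.0, -5.0] (distinct, 6 d.p.).
ϑ = −N·λ_min/(λ_max−λ_min) = −28·(-5)/(15−(-5)) = 7.
≈ 7.0000 (to 4 d.p.).

7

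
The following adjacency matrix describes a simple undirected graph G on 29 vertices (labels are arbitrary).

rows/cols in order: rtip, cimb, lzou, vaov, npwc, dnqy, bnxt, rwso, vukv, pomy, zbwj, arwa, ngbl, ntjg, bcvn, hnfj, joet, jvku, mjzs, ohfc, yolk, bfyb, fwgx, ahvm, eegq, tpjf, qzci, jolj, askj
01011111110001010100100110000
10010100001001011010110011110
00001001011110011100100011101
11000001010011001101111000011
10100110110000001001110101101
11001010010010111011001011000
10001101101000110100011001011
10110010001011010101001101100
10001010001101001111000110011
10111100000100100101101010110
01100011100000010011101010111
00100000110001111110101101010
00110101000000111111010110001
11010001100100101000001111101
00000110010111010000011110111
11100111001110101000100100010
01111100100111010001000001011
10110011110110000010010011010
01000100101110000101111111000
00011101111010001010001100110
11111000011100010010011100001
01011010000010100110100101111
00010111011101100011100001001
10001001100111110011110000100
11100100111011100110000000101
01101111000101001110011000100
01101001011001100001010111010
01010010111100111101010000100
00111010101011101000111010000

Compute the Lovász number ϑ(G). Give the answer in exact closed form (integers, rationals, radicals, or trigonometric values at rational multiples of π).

sqrt(29)

deg(ngbl) = 14; N(ngbl) = {lzou, vaov, dnqy, rwso, bcvn, hnfj, joet, jvku, mjzs, ohfc, bfyb, ahvm, eegq, askj}.
deg(bcvn) = 14; N(bcvn) = {dnqy, bnxt, pomy, arwa, ngbl, ntjg, hnfj, bfyb, fwgx, ahvm, eegq, qzci, jolj, askj}.
deg(vaov) = 14; N(vaov) = {rtip, cimb, rwso, pomy, ngbl, ntjg, joet, jvku, ohfc, yolk, bfyb, fwgx, jolj, askj}.
N(eegq) = {rtip, cimb, lzou, dnqy, vukv, pomy, zbwj, ngbl, ntjg, bcvn, jvku, mjzs, qzci, askj}, |N(eegq)| = 14.
Every vertex has degree 14 (N=29); strongly regular (29,14,6,7).
The 3 distinct eigenvalues: [14.0, 2.193, -3.193].
Lovász: ϑ = −29(-sqrt(29)/2 - 1/2)/(14+-(-sqrt(29)/2 - 1/2)) = sqrt(29).
ϑ(G) ≈ 5.385165.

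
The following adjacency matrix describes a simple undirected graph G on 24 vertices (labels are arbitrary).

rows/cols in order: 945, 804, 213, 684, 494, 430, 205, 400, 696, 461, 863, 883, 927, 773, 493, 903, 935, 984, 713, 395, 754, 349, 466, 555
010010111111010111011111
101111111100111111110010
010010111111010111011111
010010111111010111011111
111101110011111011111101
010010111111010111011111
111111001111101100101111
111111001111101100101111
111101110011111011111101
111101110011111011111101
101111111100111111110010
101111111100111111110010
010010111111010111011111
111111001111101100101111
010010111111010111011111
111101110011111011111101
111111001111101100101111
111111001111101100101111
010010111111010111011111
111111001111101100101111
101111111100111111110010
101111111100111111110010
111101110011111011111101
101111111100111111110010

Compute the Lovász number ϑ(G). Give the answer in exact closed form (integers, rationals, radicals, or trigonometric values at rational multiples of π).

N(927) = {804, 494, 205, 400, 696, 461, 863, 883, 773, 903, 935, 984, 395, 754, 349, 466, 555}, |N(927)| = 17.
Vertex 883 has 18 neighbors: 945, 213, 684, 494, 430, 205, 400, 696, 461, 927, 773, 493, 903, 935, 984, 713, 395, 466.
deg(395) = 18; N(395) = {945, 804, 213, 684, 494, 430, 696, 461, 863, 883, 927, 493, 903, 713, 754, 349, 466, 555}.
deg(945) = 17; N(945) = {804, 494, 205, 400, 696, 461, 863, 883, 773, 903, 935, 984, 395, 754, 349, 466, 555}.
Complete multipartite on [7, 6, 6, 5]: sandwich collapses at ϑ=7.
= 7.00000000… (decimal).
Sandwich: α(G)=7 ≤ ϑ(G)=7 ≤ χ(Ḡ)=7 (collapsed).

7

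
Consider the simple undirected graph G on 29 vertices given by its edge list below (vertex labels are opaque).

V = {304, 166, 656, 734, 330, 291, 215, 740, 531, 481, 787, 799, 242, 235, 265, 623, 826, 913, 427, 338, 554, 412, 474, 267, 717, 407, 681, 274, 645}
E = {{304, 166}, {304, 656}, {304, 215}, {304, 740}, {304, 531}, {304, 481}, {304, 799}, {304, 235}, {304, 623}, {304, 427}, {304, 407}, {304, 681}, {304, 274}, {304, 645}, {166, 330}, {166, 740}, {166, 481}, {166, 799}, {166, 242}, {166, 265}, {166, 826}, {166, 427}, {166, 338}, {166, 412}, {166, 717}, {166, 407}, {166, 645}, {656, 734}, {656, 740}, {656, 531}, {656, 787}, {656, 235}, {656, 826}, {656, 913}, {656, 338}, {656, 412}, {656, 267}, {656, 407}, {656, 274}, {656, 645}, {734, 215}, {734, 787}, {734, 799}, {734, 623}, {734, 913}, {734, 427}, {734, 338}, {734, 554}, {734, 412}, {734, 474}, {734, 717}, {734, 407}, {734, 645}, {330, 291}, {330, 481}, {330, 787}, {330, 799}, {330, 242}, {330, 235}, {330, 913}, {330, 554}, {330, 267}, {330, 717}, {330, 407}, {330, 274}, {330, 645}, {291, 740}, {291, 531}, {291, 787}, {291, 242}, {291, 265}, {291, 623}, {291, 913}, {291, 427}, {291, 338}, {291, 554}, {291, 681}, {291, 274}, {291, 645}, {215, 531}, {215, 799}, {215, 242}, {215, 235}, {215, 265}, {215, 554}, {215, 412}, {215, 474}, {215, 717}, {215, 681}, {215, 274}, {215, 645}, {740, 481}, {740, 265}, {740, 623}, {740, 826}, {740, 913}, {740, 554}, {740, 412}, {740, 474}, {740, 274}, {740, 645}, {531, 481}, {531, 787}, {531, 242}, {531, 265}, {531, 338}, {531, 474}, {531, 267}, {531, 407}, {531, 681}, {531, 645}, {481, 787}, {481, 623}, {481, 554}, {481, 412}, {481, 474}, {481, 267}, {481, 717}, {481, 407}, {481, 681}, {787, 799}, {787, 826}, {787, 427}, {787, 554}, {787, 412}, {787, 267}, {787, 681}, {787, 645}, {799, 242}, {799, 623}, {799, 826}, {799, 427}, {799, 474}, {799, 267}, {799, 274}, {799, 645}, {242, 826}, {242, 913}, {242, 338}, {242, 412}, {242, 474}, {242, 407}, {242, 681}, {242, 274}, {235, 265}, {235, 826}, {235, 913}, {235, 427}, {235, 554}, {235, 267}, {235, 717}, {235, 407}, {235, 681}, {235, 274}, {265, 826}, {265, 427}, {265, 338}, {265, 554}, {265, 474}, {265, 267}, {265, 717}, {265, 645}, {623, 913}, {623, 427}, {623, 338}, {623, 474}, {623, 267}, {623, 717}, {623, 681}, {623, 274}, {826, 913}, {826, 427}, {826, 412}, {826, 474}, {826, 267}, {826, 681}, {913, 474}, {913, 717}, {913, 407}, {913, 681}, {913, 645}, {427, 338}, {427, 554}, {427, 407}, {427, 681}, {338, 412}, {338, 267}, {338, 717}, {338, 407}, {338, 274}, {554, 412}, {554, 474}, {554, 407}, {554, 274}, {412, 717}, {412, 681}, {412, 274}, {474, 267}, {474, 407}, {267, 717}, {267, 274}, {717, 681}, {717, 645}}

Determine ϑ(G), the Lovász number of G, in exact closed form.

sqrt(29)

Vertex 291 has 14 neighbors: 330, 740, 531, 787, 242, 265, 623, 913, 427, 338, 554, 681, 274, 645.
N(799) = {304, 166, 734, 330, 215, 787, 242, 623, 826, 427, 474, 267, 274, 645}, |N(799)| = 14.
Vertex 645 has 14 neighbors: 304, 166, 656, 734, 330, 291, 215, 740, 531, 787, 799, 265, 913, 717.
Vertex 235 has 14 neighbors: 304, 656, 330, 215, 265, 826, 913, 427, 554, 267, 717, 407, 681, 274.
Regular of degree 14 on 29 vertices: strongly regular (29,14,6,7).
spec(A) ≈ [14.0, 2.193, -3.193] (distinct, 3 d.p.).
Lovász: ϑ = −29(-sqrt(29)/2 - 1/2)/(14+-(-sqrt(29)/2 - 1/2)) = sqrt(29).
= 5.3851648… (decimal).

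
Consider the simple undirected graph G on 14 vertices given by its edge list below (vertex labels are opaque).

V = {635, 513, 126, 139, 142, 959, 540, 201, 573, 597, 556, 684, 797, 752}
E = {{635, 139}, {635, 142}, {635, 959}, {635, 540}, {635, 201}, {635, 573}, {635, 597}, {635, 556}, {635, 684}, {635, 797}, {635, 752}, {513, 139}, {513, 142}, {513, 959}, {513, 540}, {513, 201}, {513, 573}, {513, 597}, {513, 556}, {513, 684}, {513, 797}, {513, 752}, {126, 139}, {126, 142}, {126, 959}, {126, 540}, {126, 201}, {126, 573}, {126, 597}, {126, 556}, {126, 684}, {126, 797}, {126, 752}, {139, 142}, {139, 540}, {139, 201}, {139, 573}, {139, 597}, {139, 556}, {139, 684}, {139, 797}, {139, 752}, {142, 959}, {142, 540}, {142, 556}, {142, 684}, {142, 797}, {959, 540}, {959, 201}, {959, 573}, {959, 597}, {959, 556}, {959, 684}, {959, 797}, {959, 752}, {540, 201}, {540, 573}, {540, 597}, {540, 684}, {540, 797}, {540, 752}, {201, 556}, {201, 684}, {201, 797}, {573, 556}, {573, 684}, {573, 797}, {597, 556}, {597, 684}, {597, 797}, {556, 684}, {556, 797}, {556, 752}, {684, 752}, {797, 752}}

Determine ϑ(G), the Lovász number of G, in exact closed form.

N(142) = {635, 513, 126, 139, 959, 540, 556, 684, 797}, |N(142)| = 9.
N(684) = {635, 513, 126, 139, 142, 959, 540, 201, 573, 597, 556, 752}, |N(684)| = 12.
Vertex 752 has 9 neighbors: 635, 513, 126, 139, 959, 540, 556, 684, 797.
N(556) = {635, 513, 126, 139, 142, 959, 201, 573, 597, 684, 797, 752}, |N(556)| = 12.
5 parts of sizes [5, 3, 2, 2, 2]; α(G) = 5 = ϑ (perfect).
= 5.00000… (decimal).
5 ≤ 5 ≤ 5: collapsed.

5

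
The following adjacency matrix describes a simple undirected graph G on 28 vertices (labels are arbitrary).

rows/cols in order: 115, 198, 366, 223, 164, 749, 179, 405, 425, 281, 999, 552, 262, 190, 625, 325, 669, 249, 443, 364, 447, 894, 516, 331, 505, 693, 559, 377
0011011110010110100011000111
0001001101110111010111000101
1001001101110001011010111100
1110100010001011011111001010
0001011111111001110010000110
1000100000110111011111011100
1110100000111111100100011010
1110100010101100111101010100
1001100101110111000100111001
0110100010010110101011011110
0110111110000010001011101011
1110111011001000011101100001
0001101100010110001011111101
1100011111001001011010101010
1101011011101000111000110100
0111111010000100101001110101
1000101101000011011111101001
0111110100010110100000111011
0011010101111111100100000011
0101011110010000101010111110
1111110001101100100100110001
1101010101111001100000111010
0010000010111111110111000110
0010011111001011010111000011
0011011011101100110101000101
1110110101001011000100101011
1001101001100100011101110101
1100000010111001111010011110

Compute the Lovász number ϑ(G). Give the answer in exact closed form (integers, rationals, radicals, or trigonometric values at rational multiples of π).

N(115) = {366, 223, 749, 179, 405, 425, 552, 190, 625, 669, 447, 894, 693, 559, 377}, |N(115)| = 15.
deg(262) = 15; N(262) = {223, 164, 179, 405, 552, 190, 625, 443, 447, 894, 516, 331, 505, 693, 377}.
Vertex 552 has 15 neighbors: 115, 198, 366, 164, 749, 179, 425, 281, 262, 249, 443, 364, 894, 516, 377.
Vertex 331 has 15 neighbors: 366, 749, 179, 405, 425, 281, 262, 625, 325, 249, 364, 447, 894, 559, 377.
deg(v) = 15 for all v (|V|=28); Kneser-type, 2-subsets of [8].
The 3 distinct eigenvalues: [15.0, 1.0, -5.0].
−28·(-5) / ((15)−(-5)) = 7 = ϑ(G).
ϑ(G) ≈ 7.0000.

7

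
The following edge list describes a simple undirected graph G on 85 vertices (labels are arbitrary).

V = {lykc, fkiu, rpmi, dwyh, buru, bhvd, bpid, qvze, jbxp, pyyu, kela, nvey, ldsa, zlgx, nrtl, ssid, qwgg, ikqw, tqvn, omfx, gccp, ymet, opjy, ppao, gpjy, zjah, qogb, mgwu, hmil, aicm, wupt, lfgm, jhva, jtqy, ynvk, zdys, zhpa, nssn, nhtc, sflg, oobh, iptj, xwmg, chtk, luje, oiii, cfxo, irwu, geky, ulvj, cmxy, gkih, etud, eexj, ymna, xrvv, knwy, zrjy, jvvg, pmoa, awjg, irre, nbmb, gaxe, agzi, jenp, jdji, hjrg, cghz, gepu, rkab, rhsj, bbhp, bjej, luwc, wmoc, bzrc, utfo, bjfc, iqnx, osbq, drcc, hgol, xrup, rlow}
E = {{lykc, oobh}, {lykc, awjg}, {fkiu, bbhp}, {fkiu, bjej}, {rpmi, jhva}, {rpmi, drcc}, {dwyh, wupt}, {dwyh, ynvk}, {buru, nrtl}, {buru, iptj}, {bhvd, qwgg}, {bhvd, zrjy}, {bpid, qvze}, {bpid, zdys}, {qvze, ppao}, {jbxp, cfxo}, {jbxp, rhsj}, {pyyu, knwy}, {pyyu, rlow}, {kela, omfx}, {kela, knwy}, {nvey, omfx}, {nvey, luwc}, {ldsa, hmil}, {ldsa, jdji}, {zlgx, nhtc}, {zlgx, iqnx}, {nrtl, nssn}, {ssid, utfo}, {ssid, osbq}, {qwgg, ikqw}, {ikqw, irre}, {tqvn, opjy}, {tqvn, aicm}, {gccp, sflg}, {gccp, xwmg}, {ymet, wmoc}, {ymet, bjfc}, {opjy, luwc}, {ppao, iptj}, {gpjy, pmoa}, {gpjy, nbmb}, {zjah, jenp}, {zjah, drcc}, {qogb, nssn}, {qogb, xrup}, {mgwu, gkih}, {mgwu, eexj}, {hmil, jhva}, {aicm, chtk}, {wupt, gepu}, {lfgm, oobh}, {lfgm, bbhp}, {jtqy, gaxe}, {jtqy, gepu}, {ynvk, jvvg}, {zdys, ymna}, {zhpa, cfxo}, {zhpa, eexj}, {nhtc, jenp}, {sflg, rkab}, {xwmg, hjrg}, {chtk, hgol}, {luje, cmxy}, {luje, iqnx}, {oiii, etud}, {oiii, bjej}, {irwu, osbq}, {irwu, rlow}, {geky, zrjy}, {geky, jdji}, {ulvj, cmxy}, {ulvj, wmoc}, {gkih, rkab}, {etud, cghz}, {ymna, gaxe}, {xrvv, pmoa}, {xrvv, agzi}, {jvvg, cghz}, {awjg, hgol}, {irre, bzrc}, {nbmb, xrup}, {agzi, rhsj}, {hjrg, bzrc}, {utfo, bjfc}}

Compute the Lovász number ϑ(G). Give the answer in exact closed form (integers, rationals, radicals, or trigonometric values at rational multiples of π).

Vertex nssn has 2 neighbors: nrtl, qogb.
deg(iptj) = 2; N(iptj) = {buru, ppao}.
Vertex xrvv has 2 neighbors: pmoa, agzi.
Vertex ldsa has 2 neighbors: hmil, jdji.
85-vertex 2-regular graph: a single 85-cycle (edge-transitive).
spec(A) ≈ [2.0, 1.994538, 1.978183, 1.951024, 1.913209, 1.864944, 1.806494, 1.738178, 1.660368, 1.57349, 1.478018, 1.374473, 1.263422, 1.14547, 1.021262, 0.891477, 0.756822, 0.618034, 0.47587, 0.331108, 0.184537, 0.036958, -0.110823, -0.257998, -0.403765, -0.547326, -0.687898, -0.824713, -0.957023, -1.084107, -1.205269, -1.319849, -1.42722, -1.526797, -1.618034, -1.700434, -1.773547, -1.836974, -1.890368, -1.933437, -1.965946, -1.987718, -1.998634] (distinct, 6 d.p.).
−85·(-2*cos(pi/85)) / ((2)−(-2*cos(pi/85))) = 85*cos(pi/85)/(cos(pi/85) + 1) = ϑ(G).
≈ 42.4855 (to 4 d.p.).
α=42, χ(Ḡ)=43; ϑ=85*cos(pi/85)/(cos(pi/85) + 1) lies between (both strict).

85*cos(pi/85)/(cos(pi/85) + 1)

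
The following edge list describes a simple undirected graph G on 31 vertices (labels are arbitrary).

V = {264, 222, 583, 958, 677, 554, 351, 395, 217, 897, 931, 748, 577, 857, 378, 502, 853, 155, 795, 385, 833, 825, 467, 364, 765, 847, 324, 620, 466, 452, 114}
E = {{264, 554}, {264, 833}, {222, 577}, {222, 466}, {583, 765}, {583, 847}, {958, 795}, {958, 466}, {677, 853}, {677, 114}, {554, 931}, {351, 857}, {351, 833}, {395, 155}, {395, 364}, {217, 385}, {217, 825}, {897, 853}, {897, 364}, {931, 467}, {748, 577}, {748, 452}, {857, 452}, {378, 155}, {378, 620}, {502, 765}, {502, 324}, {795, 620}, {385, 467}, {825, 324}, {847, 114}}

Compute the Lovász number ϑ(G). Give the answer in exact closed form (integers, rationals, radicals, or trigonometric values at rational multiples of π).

N(583) = {765, 847}, |N(583)| = 2.
Vertex 351 has 2 neighbors: 857, 833.
deg(748) = 2; N(748) = {577, 452}.
N(385) = {217, 467}, |N(385)| = 2.
2-regular, N=31; a single 31-cycle (edge-transitive).
spec(A) ≈ [2.0, 1.959, 1.838, 1.642, 1.378, 1.058, 0.695, 0.303, -0.101, -0.501, -0.881, -1.224, -1.518, -1.749, -1.908, -1.99] (distinct, 3 d.p.).
Lovász (edge-transitive): ϑ = −31·(-2*cos(pi/31))/((2)−(-2*cos(pi/31))) = 31*cos(pi/31)/(cos(pi/31) + 1).
Numerically 15.4601.
Sandwich: α(G)=15 ≤ ϑ(G)=31*cos(pi/31)/(cos(pi/31) + 1) ≤ χ(Ḡ)=16 (both strict).

31*cos(pi/31)/(cos(pi/31) + 1)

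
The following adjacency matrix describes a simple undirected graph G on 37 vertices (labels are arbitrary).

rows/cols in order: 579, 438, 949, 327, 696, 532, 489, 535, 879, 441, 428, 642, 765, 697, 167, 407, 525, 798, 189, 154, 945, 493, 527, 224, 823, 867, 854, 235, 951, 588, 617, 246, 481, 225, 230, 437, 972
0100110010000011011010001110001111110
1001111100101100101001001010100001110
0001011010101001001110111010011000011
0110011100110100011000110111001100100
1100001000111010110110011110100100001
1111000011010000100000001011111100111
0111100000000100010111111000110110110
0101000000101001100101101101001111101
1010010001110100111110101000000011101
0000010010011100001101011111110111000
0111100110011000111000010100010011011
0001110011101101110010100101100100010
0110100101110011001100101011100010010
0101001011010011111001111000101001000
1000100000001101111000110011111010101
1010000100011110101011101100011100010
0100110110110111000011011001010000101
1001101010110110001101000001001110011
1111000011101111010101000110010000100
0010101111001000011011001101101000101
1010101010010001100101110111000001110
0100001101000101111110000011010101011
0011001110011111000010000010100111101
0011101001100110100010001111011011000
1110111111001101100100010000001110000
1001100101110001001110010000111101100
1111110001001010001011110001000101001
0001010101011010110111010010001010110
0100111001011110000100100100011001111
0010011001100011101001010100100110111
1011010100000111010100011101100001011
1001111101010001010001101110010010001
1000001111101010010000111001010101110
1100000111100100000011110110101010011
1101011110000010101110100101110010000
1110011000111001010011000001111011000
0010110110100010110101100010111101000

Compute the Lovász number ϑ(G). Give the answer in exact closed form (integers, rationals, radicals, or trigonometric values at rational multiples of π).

sqrt(37)

deg(438) = 18; N(438) = {579, 327, 696, 532, 489, 535, 428, 765, 697, 525, 189, 493, 823, 854, 951, 225, 230, 437}.
Vertex 481 has 18 neighbors: 579, 489, 535, 879, 441, 428, 765, 167, 798, 527, 224, 823, 235, 588, 246, 225, 230, 437.
deg(235) = 18; N(235) = {327, 532, 535, 441, 642, 765, 167, 525, 798, 154, 945, 493, 224, 854, 617, 481, 230, 437}.
Vertex 854 has 18 neighbors: 579, 438, 949, 327, 696, 532, 441, 765, 167, 189, 945, 493, 527, 224, 235, 246, 225, 972.
deg(v) = 18 for all v (|V|=37); strongly regular (37,18,8,9).
Distinct eigenvalues (to 6 d.p.): [18.0, 2.541381, -3.541381].
Lovász: ϑ = −37(-sqrt(37)/2 - 1/2)/(18+-(-sqrt(37)/2 - 1/2)) = sqrt(37).
= 6.0828… (decimal).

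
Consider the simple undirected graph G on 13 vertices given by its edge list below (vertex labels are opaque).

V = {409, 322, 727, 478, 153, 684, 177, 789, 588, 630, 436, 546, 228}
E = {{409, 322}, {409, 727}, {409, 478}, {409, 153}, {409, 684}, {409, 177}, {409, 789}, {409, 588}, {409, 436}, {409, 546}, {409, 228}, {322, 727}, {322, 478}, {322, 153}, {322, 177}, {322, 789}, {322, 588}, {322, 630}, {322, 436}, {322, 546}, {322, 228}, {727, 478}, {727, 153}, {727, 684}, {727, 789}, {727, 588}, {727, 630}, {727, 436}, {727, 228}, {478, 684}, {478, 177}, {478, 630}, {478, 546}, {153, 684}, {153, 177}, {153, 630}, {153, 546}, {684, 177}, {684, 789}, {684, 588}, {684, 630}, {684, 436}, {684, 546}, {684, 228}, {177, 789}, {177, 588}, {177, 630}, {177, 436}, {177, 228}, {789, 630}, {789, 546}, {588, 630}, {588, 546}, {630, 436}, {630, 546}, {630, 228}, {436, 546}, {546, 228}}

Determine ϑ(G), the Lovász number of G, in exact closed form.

Vertex 727 has 10 neighbors: 409, 322, 478, 153, 684, 789, 588, 630, 436, 228.
Vertex 684 has 11 neighbors: 409, 727, 478, 153, 177, 789, 588, 630, 436, 546, 228.
Vertex 546 has 10 neighbors: 409, 322, 478, 153, 684, 789, 588, 630, 436, 228.
N(478) = {409, 322, 727, 684, 177, 630, 546}, |N(478)| = 7.
4 parts of sizes [6, 3, 2, 2]; α(G) = 6 = ϑ (perfect).
Numerically 6.000000.
Lovász sandwich 6 ≤ 6 ≤ 6: collapsed.

6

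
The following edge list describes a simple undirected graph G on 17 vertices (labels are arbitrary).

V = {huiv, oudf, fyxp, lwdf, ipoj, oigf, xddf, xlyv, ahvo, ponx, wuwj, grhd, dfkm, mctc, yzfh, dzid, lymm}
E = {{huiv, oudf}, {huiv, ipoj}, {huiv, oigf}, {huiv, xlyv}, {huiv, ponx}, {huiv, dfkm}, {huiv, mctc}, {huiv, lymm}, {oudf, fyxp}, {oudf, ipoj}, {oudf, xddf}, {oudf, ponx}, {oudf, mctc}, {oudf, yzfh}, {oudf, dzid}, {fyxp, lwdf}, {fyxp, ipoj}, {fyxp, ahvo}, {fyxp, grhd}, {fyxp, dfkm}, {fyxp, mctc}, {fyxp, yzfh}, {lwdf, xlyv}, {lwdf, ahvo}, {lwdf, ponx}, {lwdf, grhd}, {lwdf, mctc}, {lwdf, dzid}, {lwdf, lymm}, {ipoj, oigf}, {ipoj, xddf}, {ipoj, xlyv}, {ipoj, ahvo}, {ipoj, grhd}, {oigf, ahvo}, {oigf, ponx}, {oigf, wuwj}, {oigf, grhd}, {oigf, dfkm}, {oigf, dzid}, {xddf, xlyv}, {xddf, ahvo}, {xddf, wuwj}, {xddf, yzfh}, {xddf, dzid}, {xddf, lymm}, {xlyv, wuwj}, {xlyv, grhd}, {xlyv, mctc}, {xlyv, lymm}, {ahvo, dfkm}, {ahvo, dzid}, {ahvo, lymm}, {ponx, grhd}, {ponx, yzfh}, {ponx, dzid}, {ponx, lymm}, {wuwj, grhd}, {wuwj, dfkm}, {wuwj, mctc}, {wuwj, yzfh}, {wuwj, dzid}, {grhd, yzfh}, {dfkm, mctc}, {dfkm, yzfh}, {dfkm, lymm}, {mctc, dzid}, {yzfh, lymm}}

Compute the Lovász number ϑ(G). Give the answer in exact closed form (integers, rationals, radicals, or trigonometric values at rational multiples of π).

sqrt(17)

deg(lymm) = 8; N(lymm) = {huiv, lwdf, xddf, xlyv, ahvo, ponx, dfkm, yzfh}.
N(xddf) = {oudf, ipoj, xlyv, ahvo, wuwj, yzfh, dzid, lymm}, |N(xddf)| = 8.
Vertex dzid has 8 neighbors: oudf, lwdf, oigf, xddf, ahvo, ponx, wuwj, mctc.
Vertex yzfh has 8 neighbors: oudf, fyxp, xddf, ponx, wuwj, grhd, dfkm, lymm.
8-regular, N=17; Paley(17): SR with (k,λ,μ)=(8,3,4).
A has 3 distinct eigenvalues ≈ [8.0, 1.562, -2.562].
λ_max=8, λ_min=-sqrt(17)/2 - 1/2; ϑ = −17·λ_min/(λ_max−λ_min) = sqrt(17).
≈ 4.12311 (to 5 d.p.).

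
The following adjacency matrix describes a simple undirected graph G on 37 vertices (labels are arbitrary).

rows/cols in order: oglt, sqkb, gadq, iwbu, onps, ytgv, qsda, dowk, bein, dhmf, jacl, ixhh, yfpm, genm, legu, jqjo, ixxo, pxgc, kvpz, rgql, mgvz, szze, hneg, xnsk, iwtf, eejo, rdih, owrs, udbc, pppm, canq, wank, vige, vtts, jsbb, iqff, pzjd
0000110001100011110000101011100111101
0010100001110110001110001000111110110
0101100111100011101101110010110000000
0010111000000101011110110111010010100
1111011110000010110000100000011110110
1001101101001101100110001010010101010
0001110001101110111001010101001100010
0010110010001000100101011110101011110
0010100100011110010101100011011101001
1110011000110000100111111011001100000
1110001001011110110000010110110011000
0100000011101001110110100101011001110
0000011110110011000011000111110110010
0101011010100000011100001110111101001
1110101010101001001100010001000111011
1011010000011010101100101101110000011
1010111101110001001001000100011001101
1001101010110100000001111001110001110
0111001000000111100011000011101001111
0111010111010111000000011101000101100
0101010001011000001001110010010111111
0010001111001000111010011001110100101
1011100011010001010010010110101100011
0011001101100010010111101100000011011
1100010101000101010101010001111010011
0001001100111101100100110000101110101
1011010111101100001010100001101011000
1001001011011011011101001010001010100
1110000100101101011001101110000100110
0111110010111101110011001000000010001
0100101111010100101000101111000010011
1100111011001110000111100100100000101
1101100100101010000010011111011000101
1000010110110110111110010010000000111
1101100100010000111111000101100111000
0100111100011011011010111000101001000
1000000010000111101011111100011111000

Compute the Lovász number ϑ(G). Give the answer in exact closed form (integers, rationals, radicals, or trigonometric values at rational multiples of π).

deg(mgvz) = 18; N(mgvz) = {sqkb, iwbu, ytgv, dhmf, ixhh, yfpm, kvpz, szze, hneg, xnsk, rdih, pppm, wank, vige, vtts, jsbb, iqff, pzjd}.
Vertex ytgv has 18 neighbors: oglt, iwbu, onps, qsda, dowk, dhmf, yfpm, genm, jqjo, ixxo, rgql, mgvz, iwtf, rdih, pppm, wank, vtts, iqff.
deg(szze) = 18; N(szze) = {gadq, qsda, dowk, bein, dhmf, yfpm, ixxo, pxgc, kvpz, mgvz, xnsk, iwtf, owrs, udbc, pppm, wank, jsbb, pzjd}.
Vertex vtts has 18 neighbors: oglt, ytgv, dowk, bein, jacl, ixhh, genm, legu, ixxo, pxgc, kvpz, rgql, mgvz, xnsk, rdih, jsbb, iqff, pzjd.
G on 37 vertices is 18-regular; SR(37,18,8,9) — a Paley graph.
Distinct eigenvalues (to 4 d.p.): [18.0, 2.5414, -3.5414].
With N=37: ϑ(G) = 37·(-(-sqrt(37)/2 - 1/2))/(18−(-sqrt(37)/2 - 1/2)) = sqrt(37).
≈ 6.08276 (to 5 d.p.).

sqrt(37)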